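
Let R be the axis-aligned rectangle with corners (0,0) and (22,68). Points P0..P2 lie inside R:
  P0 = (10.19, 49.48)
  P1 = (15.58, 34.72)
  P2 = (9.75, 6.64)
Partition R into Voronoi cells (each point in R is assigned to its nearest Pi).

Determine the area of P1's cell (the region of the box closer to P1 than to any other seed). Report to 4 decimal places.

1. box [0,22]×[0,68]: [(0, 0) (22, 0) (22, 68) (0, 68)]
2. ⊥bis P1·P0 via (12.885,42.1): [(0, 37.3947) (0, 0) (22, 0) (22, 45.4286)]  |A|=911.0561
3. ⊥bis P1·P2 via (12.665,20.68): [(0, 37.3947) (0, 23.3095) (22, 18.7419) (22, 45.4286)]  |A|=448.491
4. canonical 4-gon: [(0, 37.3947) (0, 23.3095) (22, 18.7419) (22, 45.4286)]
5. shoelace: 448.491

Area of P1's cell: 448.4910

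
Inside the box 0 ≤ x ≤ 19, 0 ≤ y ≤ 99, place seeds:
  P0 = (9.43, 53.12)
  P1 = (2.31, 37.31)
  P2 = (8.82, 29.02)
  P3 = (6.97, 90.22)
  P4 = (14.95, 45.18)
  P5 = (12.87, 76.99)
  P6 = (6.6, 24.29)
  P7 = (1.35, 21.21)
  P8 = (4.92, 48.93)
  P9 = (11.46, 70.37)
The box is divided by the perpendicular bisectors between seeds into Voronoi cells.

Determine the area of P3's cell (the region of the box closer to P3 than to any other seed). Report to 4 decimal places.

Area of P3's cell: 296.0637

1. box [0,19]×[0,99]: [(0, 0) (19, 0) (19, 99) (0, 99)]
2. ⊥bis P3·P0 via (8.2,71.67): [(0, 71.1263) (19, 72.3861) (19, 99) (0, 99)]  |A|=517.6322
3. ⊥bis P3·P1 via (4.64,63.765): [(0, 71.1263) (19, 72.3861) (19, 99) (0, 99)]  |A|=517.6322
4. ⊥bis P3·P2 via (7.895,59.62): [(0, 71.1263) (19, 72.3861) (19, 99) (0, 99)]  |A|=517.6322
5. ⊥bis P3·P4 via (10.96,67.7): [(0, 71.1263) (19, 72.3861) (19, 99) (0, 99)]  |A|=517.6322
6. ⊥bis P3·P5 via (9.92,83.605): [(0, 79.1811) (19, 87.6543) (19, 99) (0, 99)]  |A|=296.0637
7. ⊥bis P3·P6 via (6.785,57.255): [(0, 79.1811) (19, 87.6543) (19, 99) (0, 99)]  |A|=296.0637
8. ⊥bis P3·P7 via (4.16,55.715): [(0, 79.1811) (19, 87.6543) (19, 99) (0, 99)]  |A|=296.0637
9. ⊥bis P3·P8 via (5.945,69.575): [(0, 79.1811) (19, 87.6543) (19, 99) (0, 99)]  |A|=296.0637
10. ⊥bis P3·P9 via (9.215,80.295): [(0, 79.1811) (19, 87.6543) (19, 99) (0, 99)]  |A|=296.0637
11. canonical 4-gon: [(0, 79.1811) (19, 87.6543) (19, 99) (0, 99)]
12. shoelace: 296.0637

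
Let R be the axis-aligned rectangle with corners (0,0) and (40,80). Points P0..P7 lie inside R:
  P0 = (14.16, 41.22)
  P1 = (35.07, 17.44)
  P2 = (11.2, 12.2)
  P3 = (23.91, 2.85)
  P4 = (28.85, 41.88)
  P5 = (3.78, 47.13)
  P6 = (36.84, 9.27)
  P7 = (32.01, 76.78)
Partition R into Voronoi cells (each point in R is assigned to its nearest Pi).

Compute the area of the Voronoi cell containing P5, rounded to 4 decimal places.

Area of P5's cell: 472.1452

1. box [0,40]×[0,80]: [(0, 0) (40, 0) (40, 80) (0, 80)]
2. ⊥bis P5·P0 via (8.97,44.175): [(0, 28.4206) (29.3675, 80) (0, 80)]  |A|=757.3785
3. ⊥bis P5·P1 via (19.425,32.285): [(0, 28.4206) (29.3675, 80) (0, 80)]  |A|=757.3785
4. ⊥bis P5·P2 via (7.49,29.665): [(0, 28.4206) (29.3675, 80) (0, 80)]  |A|=757.3785
5. ⊥bis P5·P3 via (13.845,24.99): [(0, 28.4206) (29.3675, 80) (0, 80)]  |A|=757.3785
6. ⊥bis P5·P4 via (16.315,44.505): [(0, 28.4206) (20.4789, 64.3886) (23.7481, 80) (0, 80)]  |A|=713.5157
7. ⊥bis P5·P6 via (20.31,28.2): [(0, 28.4206) (20.4789, 64.3886) (23.7481, 80) (0, 80)]  |A|=713.5157
8. ⊥bis P5·P7 via (17.895,61.955): [(0, 78.993) (0, 28.4206) (18.6721, 61.2152)]  |A|=472.1452
9. canonical 3-gon: [(0, 78.993) (0, 28.4206) (18.6721, 61.2152)]
10. shoelace: 472.1452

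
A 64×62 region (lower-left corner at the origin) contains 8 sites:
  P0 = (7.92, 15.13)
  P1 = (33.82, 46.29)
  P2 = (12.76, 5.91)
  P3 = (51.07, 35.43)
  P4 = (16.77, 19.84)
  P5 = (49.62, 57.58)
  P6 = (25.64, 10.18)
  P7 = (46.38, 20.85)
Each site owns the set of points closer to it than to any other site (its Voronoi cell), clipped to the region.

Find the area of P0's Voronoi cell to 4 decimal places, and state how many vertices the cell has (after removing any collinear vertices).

1. box [0,64]×[0,62]: [(0, 0) (64, 0) (64, 62) (0, 62)]
2. ⊥bis P0·P1 via (20.87,30.71): [(0, 48.057) (0, 0) (57.8169, 0)]  |A|=1389.2528
3. ⊥bis P0·P2 via (10.34,10.52): [(31.6818, 21.7233) (0, 48.057) (0, 5.0921)]  |A|=680.6037
4. ⊥bis P0·P3 via (29.495,25.28): [(31.27, 21.5071) (30.8385, 22.4243) (0, 48.057) (0, 5.0921)]  |A|=680.3682
5. ⊥bis P0·P4 via (12.345,17.485): [(14.8045, 12.8636) (0, 40.681) (0, 5.0921)]  |A|=263.4386
6. ⊥bis P0·P5 via (28.77,36.355): [(14.8045, 12.8636) (0, 40.681) (0, 5.0921)]  |A|=263.4386
7. ⊥bis P0·P6 via (16.78,12.655): [(14.8045, 12.8636) (0, 40.681) (0, 5.0921)]  |A|=263.4386
8. ⊥bis P0·P7 via (27.15,17.99): [(14.8045, 12.8636) (0, 40.681) (0, 5.0921)]  |A|=263.4386
9. canonical 3-gon: [(14.8045, 12.8636) (0, 40.681) (0, 5.0921)]
10. shoelace: 263.4386

Area of P0's cell: 263.4386 (3 vertices)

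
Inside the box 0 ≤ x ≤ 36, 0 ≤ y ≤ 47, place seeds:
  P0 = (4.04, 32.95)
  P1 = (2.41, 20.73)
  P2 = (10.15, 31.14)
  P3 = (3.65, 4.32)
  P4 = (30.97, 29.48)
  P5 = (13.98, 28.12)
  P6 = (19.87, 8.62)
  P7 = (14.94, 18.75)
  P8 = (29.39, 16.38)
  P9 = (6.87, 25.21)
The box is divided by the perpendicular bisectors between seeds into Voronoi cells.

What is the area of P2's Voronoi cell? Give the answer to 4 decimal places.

1. box [0,36]×[0,47]: [(0, 0) (36, 0) (36, 47) (0, 47)]
2. ⊥bis P2·P0 via (7.095,32.045): [(0, 8.0945) (0, 0) (36, 0) (36, 47) (11.5252, 47)]  |A|=1467.8029
3. ⊥bis P2·P1 via (6.28,25.935): [(5.4646, 26.5413) (36, 3.8377) (36, 47) (11.5252, 47)]  |A|=909.3506
4. ⊥bis P2·P3 via (6.9,17.73): [(5.4646, 26.5413) (22.3522, 13.9851) (36, 10.6774) (36, 47) (11.5252, 47)]  |A|=862.6771
5. ⊥bis P2·P4 via (20.56,30.31): [(5.4646, 26.5413) (19.4315, 16.1566) (21.8907, 47) (11.5252, 47)]  |A|=334.1952
6. ⊥bis P2·P5 via (12.065,29.63): [(5.4646, 26.5413) (8.0902, 24.5891) (21.4553, 41.5389) (21.8907, 47) (11.5252, 47)]  |A|=181.7281
7. ⊥bis P2·P6 via (15.01,19.88): [(5.4646, 26.5413) (8.0902, 24.5891) (21.4553, 41.5389) (21.8907, 47) (11.5252, 47)]  |A|=181.7281
8. ⊥bis P2·P7 via (12.545,24.945): [(5.4646, 26.5413) (8.0902, 24.5891) (21.4553, 41.5389) (21.8907, 47) (11.5252, 47)]  |A|=181.7281
9. ⊥bis P2·P8 via (19.77,23.76): [(5.4646, 26.5413) (8.0902, 24.5891) (21.4553, 41.5389) (21.8907, 47) (11.5252, 47)]  |A|=181.7281
10. ⊥bis P2·P9 via (8.51,28.175): [(6.3092, 29.3923) (10.1865, 27.2477) (21.4553, 41.5389) (21.8907, 47) (11.5252, 47)]  |A|=169.7588
11. canonical 5-gon: [(6.3092, 29.3923) (10.1865, 27.2477) (21.4553, 41.5389) (21.8907, 47) (11.5252, 47)]
12. shoelace: 169.7588

Area of P2's cell: 169.7588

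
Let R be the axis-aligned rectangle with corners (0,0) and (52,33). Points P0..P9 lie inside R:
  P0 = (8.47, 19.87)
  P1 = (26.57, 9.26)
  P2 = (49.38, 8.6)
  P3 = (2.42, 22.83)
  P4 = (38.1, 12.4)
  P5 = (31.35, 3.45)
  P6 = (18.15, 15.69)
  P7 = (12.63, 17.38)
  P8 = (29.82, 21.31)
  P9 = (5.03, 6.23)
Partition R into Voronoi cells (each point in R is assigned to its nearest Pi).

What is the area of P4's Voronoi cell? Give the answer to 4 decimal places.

Area of P4's cell: 222.2404

1. box [0,52]×[0,33]: [(0, 0) (52, 0) (52, 33) (0, 33)]
2. ⊥bis P4·P0 via (23.285,16.135): [(19.2172, 0) (52, 0) (52, 33) (27.5368, 33)]  |A|=944.5583
3. ⊥bis P4·P1 via (32.335,10.83): [(26.941, 30.6366) (35.2844, 0) (52, 0) (52, 33) (27.5368, 33)]  |A|=698.4366
4. ⊥bis P4·P2 via (43.74,10.5): [(26.941, 30.6366) (35.2844, 0) (40.2028, 0) (51.3198, 33) (27.5368, 33)]  |A|=492.5587
5. ⊥bis P4·P3 via (20.26,17.615): [(26.941, 30.6366) (35.2844, 0) (40.2028, 0) (51.3198, 33) (27.5368, 33)]  |A|=492.5587
6. ⊥bis P4·P5 via (34.725,7.925): [(26.941, 30.6366) (32.7129, 9.4425) (41.2219, 3.0251) (51.3198, 33) (27.5368, 33)]  |A|=453.1972
7. ⊥bis P4·P6 via (28.125,14.045): [(29.3826, 21.671) (32.7129, 9.4425) (41.2219, 3.0251) (51.3198, 33) (31.2509, 33)]  |A|=426.6026
8. ⊥bis P4·P7 via (25.365,14.89): [(29.3826, 21.671) (32.7129, 9.4425) (41.2219, 3.0251) (51.3198, 33) (31.2509, 33)]  |A|=426.6026
9. ⊥bis P4·P8 via (33.96,16.855): [(31.3538, 14.433) (32.7129, 9.4425) (41.2219, 3.0251) (51.3136, 32.9816)]  |A|=222.2404
10. ⊥bis P4·P9 via (21.565,9.315): [(31.3538, 14.433) (32.7129, 9.4425) (41.2219, 3.0251) (51.3136, 32.9816)]  |A|=222.2404
11. canonical 4-gon: [(31.3538, 14.433) (32.7129, 9.4425) (41.2219, 3.0251) (51.3136, 32.9816)]
12. shoelace: 222.2404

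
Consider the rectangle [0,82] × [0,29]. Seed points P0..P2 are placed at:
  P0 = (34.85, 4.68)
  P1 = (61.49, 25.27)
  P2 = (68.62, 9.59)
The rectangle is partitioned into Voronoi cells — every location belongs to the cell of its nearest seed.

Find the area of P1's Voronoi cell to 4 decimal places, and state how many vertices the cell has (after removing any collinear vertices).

Area of P1's cell: 459.1659 (4 vertices)

1. box [0,82]×[0,29]: [(0, 0) (82, 0) (82, 29) (0, 29)]
2. ⊥bis P1·P0 via (48.17,14.975): [(59.7441, 0) (82, 0) (82, 29) (37.3301, 29)]  |A|=970.4233
3. ⊥bis P1·P2 via (65.055,17.43): [(51.157, 11.1103) (82, 25.1352) (82, 29) (37.3301, 29)]  |A|=459.1659
4. canonical 4-gon: [(51.157, 11.1103) (82, 25.1352) (82, 29) (37.3301, 29)]
5. shoelace: 459.1659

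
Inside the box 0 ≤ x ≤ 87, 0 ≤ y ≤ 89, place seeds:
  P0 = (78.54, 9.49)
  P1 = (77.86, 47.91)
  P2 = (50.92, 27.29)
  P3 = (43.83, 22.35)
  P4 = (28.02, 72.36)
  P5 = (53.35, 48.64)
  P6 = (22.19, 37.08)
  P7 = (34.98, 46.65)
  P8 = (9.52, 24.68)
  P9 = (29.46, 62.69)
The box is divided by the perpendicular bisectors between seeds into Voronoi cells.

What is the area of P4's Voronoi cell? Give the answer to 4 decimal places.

Area of P4's cell: 1262.6441

1. box [0,87]×[0,89]: [(0, 0) (87, 0) (87, 89) (0, 89)]
2. ⊥bis P4·P0 via (53.28,40.925): [(0, 0) (2.3506, 0) (87, 68.0211) (87, 89) (0, 89)]  |A|=4864.0246
3. ⊥bis P4·P1 via (52.94,60.135): [(0, 0) (2.3506, 0) (37.1626, 27.9737) (67.1003, 89) (0, 89)]  |A|=3734.0561
4. ⊥bis P4·P2 via (39.47,49.825): [(0, 29.7704) (50.6752, 55.5184) (67.1003, 89) (0, 89)]  |A|=2624.0518
5. ⊥bis P4·P3 via (35.925,47.355): [(0, 35.9978) (32.441, 46.2536) (50.6752, 55.5184) (67.1003, 89) (0, 89)]  |A|=2523.0396
6. ⊥bis P4·P5 via (40.685,60.5): [(0, 35.9978) (25.2006, 43.9646) (66.7997, 88.3872) (67.1003, 89) (0, 89)]  |A|=2184.8565
7. ⊥bis P4·P6 via (25.105,54.72): [(0, 58.8686) (33.9099, 53.265) (66.7997, 88.3872) (67.1003, 89) (0, 89)]  |A|=1714.5885
8. ⊥bis P4·P7 via (31.5,59.505): [(0, 58.8686) (18.1003, 55.8775) (42.556, 62.498) (66.7997, 88.3872) (67.1003, 89) (0, 89)]  |A|=1630.3094
9. ⊥bis P4·P8 via (18.77,48.52): [(0, 58.8686) (18.1003, 55.8775) (42.556, 62.498) (66.7997, 88.3872) (67.1003, 89) (0, 89)]  |A|=1630.3094
10. ⊥bis P4·P9 via (28.74,67.525): [(0, 63.2452) (50.2651, 70.7304) (66.7997, 88.3872) (67.1003, 89) (0, 89)]  |A|=1262.6441
11. canonical 5-gon: [(0, 63.2452) (50.2651, 70.7304) (66.7997, 88.3872) (67.1003, 89) (0, 89)]
12. shoelace: 1262.6441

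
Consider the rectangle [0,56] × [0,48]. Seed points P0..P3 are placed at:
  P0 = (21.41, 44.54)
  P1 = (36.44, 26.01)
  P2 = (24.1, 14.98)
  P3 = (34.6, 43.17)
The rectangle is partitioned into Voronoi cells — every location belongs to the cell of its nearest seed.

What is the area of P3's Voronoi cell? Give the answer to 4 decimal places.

Area of P3's cell: 360.3880

1. box [0,56]×[0,48]: [(0, 0) (56, 0) (56, 48) (0, 48)]
2. ⊥bis P3·P0 via (28.005,43.855): [(23.4499, 0) (56, 0) (56, 48) (28.4355, 48)]  |A|=1442.749
3. ⊥bis P3·P1 via (35.52,34.59): [(26.9472, 33.6708) (56, 36.786) (56, 48) (28.4355, 48)]  |A|=360.388
4. ⊥bis P3·P2 via (29.35,29.075): [(26.9472, 33.6708) (56, 36.786) (56, 48) (28.4355, 48)]  |A|=360.388
5. canonical 4-gon: [(26.9472, 33.6708) (56, 36.786) (56, 48) (28.4355, 48)]
6. shoelace: 360.388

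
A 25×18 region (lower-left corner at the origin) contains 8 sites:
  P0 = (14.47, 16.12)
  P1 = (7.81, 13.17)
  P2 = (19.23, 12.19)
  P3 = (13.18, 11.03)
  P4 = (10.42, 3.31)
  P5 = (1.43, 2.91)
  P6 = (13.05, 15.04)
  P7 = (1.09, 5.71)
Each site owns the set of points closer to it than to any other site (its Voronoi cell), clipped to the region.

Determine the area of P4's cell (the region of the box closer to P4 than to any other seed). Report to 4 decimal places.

1. box [0,25]×[0,18]: [(0, 0) (25, 0) (25, 18) (0, 18)]
2. ⊥bis P4·P0 via (12.445,9.715): [(0, 13.6496) (0, 0) (25, 0) (25, 5.7456)]  |A|=242.4403
3. ⊥bis P4·P1 via (9.115,8.24): [(13.4668, 9.3919) (0, 5.8272) (0, 0) (25, 0) (25, 5.7456)]  |A|=189.769
4. ⊥bis P4·P2 via (14.825,7.75): [(13.2325, 9.3299) (0, 5.8272) (0, 0) (22.6366, 0)]  |A|=144.1531
5. ⊥bis P4·P3 via (11.8,7.17): [(17.4431, 5.1525) (8.9381, 8.1932) (0, 5.8272) (0, 0) (22.6366, 0)]  |A|=132.7901
6. ⊥bis P4·P5 via (5.925,3.11): [(17.4431, 5.1525) (8.9381, 8.1932) (5.7365, 7.3457) (6.0634, 0) (22.6366, 0)]  |A|=93.8062
7. ⊥bis P4·P6 via (11.735,9.175): [(17.4431, 5.1525) (8.9381, 8.1932) (5.7365, 7.3457) (6.0634, 0) (22.6366, 0)]  |A|=93.8062
8. ⊥bis P4·P7 via (5.755,4.51): [(17.4431, 5.1525) (8.9381, 8.1932) (6.5391, 7.5581) (5.8468, 4.867) (6.0634, 0) (22.6366, 0)]  |A|=92.7999
9. canonical 6-gon: [(17.4431, 5.1525) (8.9381, 8.1932) (6.5391, 7.5581) (5.8468, 4.867) (6.0634, 0) (22.6366, 0)]
10. shoelace: 92.7999

Area of P4's cell: 92.7999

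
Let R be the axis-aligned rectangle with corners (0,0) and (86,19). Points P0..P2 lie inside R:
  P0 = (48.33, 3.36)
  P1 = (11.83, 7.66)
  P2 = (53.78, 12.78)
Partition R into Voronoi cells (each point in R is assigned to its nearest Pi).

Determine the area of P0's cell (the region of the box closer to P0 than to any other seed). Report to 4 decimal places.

1. box [0,86]×[0,19]: [(0, 0) (86, 0) (86, 19) (0, 19)]
2. ⊥bis P0·P1 via (30.08,5.51): [(29.4309, 0) (86, 0) (86, 19) (31.6692, 19)]  |A|=1053.549
3. ⊥bis P0·P2 via (51.055,8.07): [(29.4309, 0) (65.0035, 0) (32.1631, 19) (31.6692, 19)]  |A|=342.6322
4. canonical 4-gon: [(29.4309, 0) (65.0035, 0) (32.1631, 19) (31.6692, 19)]
5. shoelace: 342.6322

Area of P0's cell: 342.6322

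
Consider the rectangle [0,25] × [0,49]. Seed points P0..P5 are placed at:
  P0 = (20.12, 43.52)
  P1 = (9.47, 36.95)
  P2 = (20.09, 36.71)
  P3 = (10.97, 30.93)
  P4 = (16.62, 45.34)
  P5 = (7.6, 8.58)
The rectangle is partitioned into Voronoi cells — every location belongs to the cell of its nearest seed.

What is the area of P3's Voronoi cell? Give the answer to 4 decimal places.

1. box [0,25]×[0,49]: [(0, 0) (25, 0) (25, 49) (0, 49)]
2. ⊥bis P3·P0 via (15.545,37.225): [(0, 48.5226) (0, 0) (25, 0) (25, 30.3534)]  |A|=985.9502
3. ⊥bis P3·P1 via (10.22,33.94): [(17.5515, 35.7668) (0, 31.3935) (0, 0) (25, 0) (25, 30.3534)]  |A|=835.6298
4. ⊥bis P3·P2 via (15.53,33.82): [(14.7401, 35.0663) (0, 31.3935) (0, 0) (25, 0) (25, 18.8777)]  |A|=766.5421
5. ⊥bis P3·P4 via (13.795,38.135): [(14.7401, 35.0663) (0, 31.3935) (0, 0) (25, 0) (25, 18.8777)]  |A|=766.5421
6. ⊥bis P3·P5 via (9.285,19.755): [(14.7401, 35.0663) (0, 31.3935) (0, 21.155) (25, 17.3854) (25, 18.8777)]  |A|=284.7863
7. canonical 5-gon: [(14.7401, 35.0663) (0, 31.3935) (0, 21.155) (25, 17.3854) (25, 18.8777)]
8. shoelace: 284.7863

Area of P3's cell: 284.7863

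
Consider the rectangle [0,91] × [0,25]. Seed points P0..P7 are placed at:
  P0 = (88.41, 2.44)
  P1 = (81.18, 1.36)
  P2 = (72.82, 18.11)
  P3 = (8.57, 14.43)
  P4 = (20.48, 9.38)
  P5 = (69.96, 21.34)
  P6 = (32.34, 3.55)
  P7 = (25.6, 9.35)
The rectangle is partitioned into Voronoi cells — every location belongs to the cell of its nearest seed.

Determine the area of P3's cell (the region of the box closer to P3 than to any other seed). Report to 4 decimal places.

1. box [0,91]×[0,25]: [(0, 0) (91, 0) (91, 25) (0, 25)]
2. ⊥bis P3·P0 via (48.49,8.435): [(0, 0) (47.2233, 0) (50.9777, 25) (0, 25)]  |A|=1227.5116
3. ⊥bis P3·P1 via (44.875,7.895): [(0, 0) (43.4539, 0) (47.9539, 25) (0, 25)]  |A|=1142.5978
4. ⊥bis P3·P2 via (40.695,16.27): [(0, 0) (41.6269, 0) (40.195, 25) (0, 25)]  |A|=1022.7733
5. ⊥bis P3·P4 via (14.525,11.905): [(0, 0) (9.4771, 0) (20.0775, 25) (0, 25)]  |A|=369.4322
6. ⊥bis P3·P5 via (39.265,17.885): [(0, 0) (9.4771, 0) (20.0775, 25) (0, 25)]  |A|=369.4322
7. ⊥bis P3·P6 via (20.455,8.99): [(0, 0) (9.4771, 0) (20.0775, 25) (0, 25)]  |A|=369.4322
8. ⊥bis P3·P7 via (17.085,11.89): [(0, 0) (9.4771, 0) (20.0775, 25) (0, 25)]  |A|=369.4322
9. canonical 4-gon: [(0, 0) (9.4771, 0) (20.0775, 25) (0, 25)]
10. shoelace: 369.4322

Area of P3's cell: 369.4322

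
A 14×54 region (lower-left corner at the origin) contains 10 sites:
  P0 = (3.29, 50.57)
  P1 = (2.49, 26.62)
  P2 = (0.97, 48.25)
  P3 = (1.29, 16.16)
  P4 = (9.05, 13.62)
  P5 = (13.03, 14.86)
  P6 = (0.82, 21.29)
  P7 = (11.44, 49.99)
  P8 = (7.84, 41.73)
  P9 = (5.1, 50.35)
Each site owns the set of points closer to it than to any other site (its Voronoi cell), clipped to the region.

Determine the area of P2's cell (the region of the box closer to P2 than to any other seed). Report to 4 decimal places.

1. box [0,14]×[0,54]: [(0, 0) (14, 0) (14, 54) (0, 54)]
2. ⊥bis P2·P0 via (2.13,49.41): [(0, 51.54) (0, 0) (14, 0) (14, 37.54)]  |A|=623.56
3. ⊥bis P2·P1 via (1.73,37.435): [(13.2925, 38.2475) (0, 51.54) (0, 37.3134)]  |A|=94.5532
4. ⊥bis P2·P3 via (1.13,32.205): [(13.2925, 38.2475) (0, 51.54) (0, 37.3134)]  |A|=94.5532
5. ⊥bis P2·P4 via (5.01,30.935): [(13.2925, 38.2475) (0, 51.54) (0, 37.3134)]  |A|=94.5532
6. ⊥bis P2·P5 via (7,31.555): [(13.2925, 38.2475) (0, 51.54) (0, 37.3134)]  |A|=94.5532
7. ⊥bis P2·P6 via (0.895,34.77): [(13.2925, 38.2475) (0, 51.54) (0, 37.3134)]  |A|=94.5532
8. ⊥bis P2·P7 via (6.205,49.12): [(8.0728, 37.8807) (6.9594, 44.5806) (0, 51.54) (0, 37.3134)]  |A|=76.8635
9. ⊥bis P2·P8 via (4.405,44.99): [(5.4495, 46.0905) (0, 51.54) (0, 40.3485)]  |A|=30.4938
10. ⊥bis P2·P9 via (3.035,49.3): [(4.9399, 45.5536) (3.8574, 47.6826) (0, 51.54) (0, 40.3485)]  |A|=29.6608
11. canonical 4-gon: [(4.9399, 45.5536) (3.8574, 47.6826) (0, 51.54) (0, 40.3485)]
12. shoelace: 29.6608

Area of P2's cell: 29.6608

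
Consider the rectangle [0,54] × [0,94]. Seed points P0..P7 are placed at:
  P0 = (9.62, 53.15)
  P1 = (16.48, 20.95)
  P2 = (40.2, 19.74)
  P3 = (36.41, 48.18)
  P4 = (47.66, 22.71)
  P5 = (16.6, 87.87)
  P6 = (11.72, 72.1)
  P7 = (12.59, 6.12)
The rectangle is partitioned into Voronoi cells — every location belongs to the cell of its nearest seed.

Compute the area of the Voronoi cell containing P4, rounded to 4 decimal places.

1. box [0,54]×[0,94]: [(0, 0) (54, 0) (54, 94) (0, 94)]
2. ⊥bis P4·P0 via (28.64,37.93): [(0, 2.1394) (0, 0) (54, 0) (54, 69.6217)]  |A|=1937.5491
3. ⊥bis P4·P1 via (32.07,21.83): [(30.9951, 40.8731) (33.3022, 0) (54, 0) (54, 69.6217)]  |A|=1223.8112
4. ⊥bis P4·P2 via (43.93,21.225): [(34.4091, 45.1395) (52.3802, 0) (54, 0) (54, 69.6217)]  |A|=718.535
5. ⊥bis P4·P3 via (42.035,35.445): [(38.8319, 34.0302) (52.3802, 0) (54, 0) (54, 40.7299)]  |A|=336.4583
6. ⊥bis P4·P5 via (32.13,55.29): [(38.8319, 34.0302) (52.3802, 0) (54, 0) (54, 40.7299)]  |A|=336.4583
7. ⊥bis P4·P6 via (29.69,47.405): [(38.8319, 34.0302) (52.3802, 0) (54, 0) (54, 40.7299)]  |A|=336.4583
8. ⊥bis P4·P7 via (30.125,14.415): [(38.8319, 34.0302) (52.3802, 0) (54, 0) (54, 40.7299)]  |A|=336.4583
9. canonical 4-gon: [(38.8319, 34.0302) (52.3802, 0) (54, 0) (54, 40.7299)]
10. shoelace: 336.4583

Area of P4's cell: 336.4583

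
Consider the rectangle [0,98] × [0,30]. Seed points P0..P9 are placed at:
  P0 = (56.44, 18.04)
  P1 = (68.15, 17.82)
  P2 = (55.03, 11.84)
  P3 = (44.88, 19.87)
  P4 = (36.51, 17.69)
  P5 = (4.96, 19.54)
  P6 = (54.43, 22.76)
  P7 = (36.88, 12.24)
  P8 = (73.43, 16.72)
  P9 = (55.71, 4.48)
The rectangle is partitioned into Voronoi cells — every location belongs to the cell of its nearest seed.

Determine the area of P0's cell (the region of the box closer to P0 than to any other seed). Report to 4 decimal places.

Area of P0's cell: 71.3404

1. box [0,98]×[0,30]: [(0, 0) (98, 0) (98, 30) (0, 30)]
2. ⊥bis P0·P1 via (62.295,17.93): [(0, 0) (61.9581, 0) (62.5218, 30) (0, 30)]  |A|=1867.1986
3. ⊥bis P0·P2 via (55.735,14.94): [(0, 27.6152) (62.2112, 13.4672) (62.5218, 30) (0, 30)]  |A|=591.01
4. ⊥bis P0·P3 via (50.66,18.955): [(50.2229, 16.1936) (62.2112, 13.4672) (62.5218, 30) (52.4085, 30)]  |A|=169.3378
5. ⊥bis P0·P4 via (46.475,17.865): [(50.2229, 16.1936) (62.2112, 13.4672) (62.5218, 30) (52.4085, 30)]  |A|=169.3378
6. ⊥bis P0·P5 via (30.7,18.79): [(50.2229, 16.1936) (62.2112, 13.4672) (62.5218, 30) (52.4085, 30)]  |A|=169.3378
7. ⊥bis P0·P6 via (55.435,20.4): [(50.5601, 18.324) (50.2229, 16.1936) (62.2112, 13.4672) (62.3971, 23.3648)]  |A|=71.3404
8. ⊥bis P0·P7 via (46.66,15.14): [(50.5601, 18.324) (50.2229, 16.1936) (62.2112, 13.4672) (62.3971, 23.3648)]  |A|=71.3404
9. ⊥bis P0·P8 via (64.935,17.38): [(50.5601, 18.324) (50.2229, 16.1936) (62.2112, 13.4672) (62.3971, 23.3648)]  |A|=71.3404
10. ⊥bis P0·P9 via (56.075,11.26): [(50.5601, 18.324) (50.2229, 16.1936) (62.2112, 13.4672) (62.3971, 23.3648)]  |A|=71.3404
11. canonical 4-gon: [(50.5601, 18.324) (50.2229, 16.1936) (62.2112, 13.4672) (62.3971, 23.3648)]
12. shoelace: 71.3404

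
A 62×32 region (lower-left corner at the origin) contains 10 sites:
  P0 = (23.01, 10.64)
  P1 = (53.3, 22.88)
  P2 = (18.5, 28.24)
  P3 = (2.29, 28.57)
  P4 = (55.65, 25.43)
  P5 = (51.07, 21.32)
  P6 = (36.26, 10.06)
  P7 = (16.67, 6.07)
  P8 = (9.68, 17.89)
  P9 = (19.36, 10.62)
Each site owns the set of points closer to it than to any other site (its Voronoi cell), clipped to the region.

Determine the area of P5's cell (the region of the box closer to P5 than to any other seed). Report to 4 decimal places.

Area of P5's cell: 380.8265

1. box [0,62]×[0,32]: [(0, 0) (62, 0) (62, 32) (0, 32)]
2. ⊥bis P5·P0 via (37.04,15.98): [(43.1222, 0) (62, 0) (62, 32) (30.9426, 32)]  |A|=798.9636
3. ⊥bis P5·P1 via (52.185,22.1): [(43.1222, 0) (62, 0) (62, 8.0696) (45.2594, 32) (30.9426, 32)]  |A|=598.6593
4. ⊥bis P5·P2 via (34.785,24.78): [(34.3929, 22.9347) (43.1222, 0) (62, 0) (62, 8.0696) (45.2594, 32) (36.319, 32)]  |A|=574.2899
5. ⊥bis P5·P3 via (26.68,24.945): [(34.3929, 22.9347) (43.1222, 0) (62, 0) (62, 8.0696) (45.2594, 32) (36.319, 32)]  |A|=574.2899
6. ⊥bis P5·P4 via (53.36,23.375): [(34.3929, 22.9347) (43.1222, 0) (62, 0) (62, 8.0696) (45.2594, 32) (36.319, 32)]  |A|=574.2899
7. ⊥bis P5·P6 via (43.665,15.69): [(35.215, 26.804) (55.5941, 0) (62, 0) (62, 8.0696) (45.2594, 32) (36.319, 32)]  |A|=380.8265
8. ⊥bis P5·P7 via (33.87,13.695): [(35.215, 26.804) (55.5941, 0) (62, 0) (62, 8.0696) (45.2594, 32) (36.319, 32)]  |A|=380.8265
9. ⊥bis P5·P8 via (30.375,19.605): [(35.215, 26.804) (55.5941, 0) (62, 0) (62, 8.0696) (45.2594, 32) (36.319, 32)]  |A|=380.8265
10. ⊥bis P5·P9 via (35.215,15.97): [(35.215, 26.804) (55.5941, 0) (62, 0) (62, 8.0696) (45.2594, 32) (36.319, 32)]  |A|=380.8265
11. canonical 6-gon: [(35.215, 26.804) (55.5941, 0) (62, 0) (62, 8.0696) (45.2594, 32) (36.319, 32)]
12. shoelace: 380.8265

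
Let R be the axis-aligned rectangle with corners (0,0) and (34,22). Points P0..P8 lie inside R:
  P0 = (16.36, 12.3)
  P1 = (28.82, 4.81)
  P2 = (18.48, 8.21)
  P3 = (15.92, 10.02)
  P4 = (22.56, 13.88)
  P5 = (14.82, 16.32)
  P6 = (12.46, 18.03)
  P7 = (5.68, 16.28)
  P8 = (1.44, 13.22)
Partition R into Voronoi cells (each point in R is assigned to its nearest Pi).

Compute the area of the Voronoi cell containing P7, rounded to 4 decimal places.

Area of P7's cell: 77.5157

1. box [0,34]×[0,22]: [(0, 0) (34, 0) (34, 22) (0, 22)]
2. ⊥bis P7·P0 via (11.02,14.29): [(0, 0) (5.6947, 0) (13.8932, 22) (0, 22)]  |A|=215.4669
3. ⊥bis P7·P1 via (17.25,10.545): [(0, 0) (5.6947, 0) (13.8932, 22) (0, 22)]  |A|=215.4669
4. ⊥bis P7·P2 via (12.08,12.245): [(0, 0) (4.3599, 0) (7.6241, 5.1774) (13.8932, 22) (0, 22)]  |A|=212.0115
5. ⊥bis P7·P3 via (10.8,13.15): [(0, 0) (2.761, 0) (10.2753, 12.2918) (13.8932, 22) (0, 22)]  |A|=197.437
6. ⊥bis P7·P4 via (14.12,15.08): [(0, 0) (2.761, 0) (10.2753, 12.2918) (13.8932, 22) (0, 22)]  |A|=197.437
7. ⊥bis P7·P5 via (10.25,16.3): [(0, 0) (2.761, 0) (10.2676, 12.2791) (10.2251, 22) (0, 22)]  |A|=179.5934
8. ⊥bis P7·P6 via (9.07,17.155): [(0, 0) (2.761, 0) (10.2676, 12.2791) (10.2665, 12.5192) (7.8194, 22) (0, 22)]  |A|=168.1899
9. ⊥bis P7·P8 via (3.56,14.75): [(0, 19.6828) (8.0093, 8.585) (10.2676, 12.2791) (10.2665, 12.5192) (7.8194, 22) (0, 22)]  |A|=77.5157
10. canonical 6-gon: [(0, 19.6828) (8.0093, 8.585) (10.2676, 12.2791) (10.2665, 12.5192) (7.8194, 22) (0, 22)]
11. shoelace: 77.5157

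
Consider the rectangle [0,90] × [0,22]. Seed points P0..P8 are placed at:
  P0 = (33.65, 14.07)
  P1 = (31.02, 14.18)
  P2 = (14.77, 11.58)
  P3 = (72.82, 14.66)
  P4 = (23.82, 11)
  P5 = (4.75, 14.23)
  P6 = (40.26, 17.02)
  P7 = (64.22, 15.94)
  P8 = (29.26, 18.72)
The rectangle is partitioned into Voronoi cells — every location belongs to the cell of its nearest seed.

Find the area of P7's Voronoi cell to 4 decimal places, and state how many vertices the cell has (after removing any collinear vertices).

1. box [0,90]×[0,22]: [(0, 0) (90, 0) (90, 22) (0, 22)]
2. ⊥bis P7·P0 via (48.935,15.005): [(49.8529, 0) (90, 0) (90, 22) (48.5071, 22)]  |A|=898.0402
3. ⊥bis P7·P1 via (47.62,15.06): [(49.8529, 0) (90, 0) (90, 22) (48.5071, 22)]  |A|=898.0402
4. ⊥bis P7·P2 via (39.495,13.76): [(49.8529, 0) (90, 0) (90, 22) (48.5071, 22)]  |A|=898.0402
5. ⊥bis P7·P3 via (68.52,15.3): [(49.8529, 0) (66.2428, 0) (69.5172, 22) (48.5071, 22)]  |A|=411.4002
6. ⊥bis P7·P4 via (44.02,13.47): [(49.8529, 0) (66.2428, 0) (69.5172, 22) (48.5071, 22)]  |A|=411.4002
7. ⊥bis P7·P5 via (34.485,15.085): [(49.8529, 0) (66.2428, 0) (69.5172, 22) (48.5071, 22)]  |A|=411.4002
8. ⊥bis P7·P6 via (52.24,16.48): [(51.4972, 0) (66.2428, 0) (69.5172, 22) (52.4888, 22)]  |A|=349.5143
9. ⊥bis P7·P8 via (46.74,17.33): [(51.4972, 0) (66.2428, 0) (69.5172, 22) (52.4888, 22)]  |A|=349.5143
10. canonical 4-gon: [(51.4972, 0) (66.2428, 0) (69.5172, 22) (52.4888, 22)]
11. shoelace: 349.5143

Area of P7's cell: 349.5143 (4 vertices)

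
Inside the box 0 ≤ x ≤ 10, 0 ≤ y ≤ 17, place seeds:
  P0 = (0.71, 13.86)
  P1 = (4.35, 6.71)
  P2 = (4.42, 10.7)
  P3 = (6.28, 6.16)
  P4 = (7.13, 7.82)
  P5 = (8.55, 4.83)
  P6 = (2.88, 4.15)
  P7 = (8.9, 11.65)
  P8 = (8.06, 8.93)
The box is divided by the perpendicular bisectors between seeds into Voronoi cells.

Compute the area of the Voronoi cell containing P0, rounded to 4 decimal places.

Area of P0's cell: 25.1106

1. box [0,10]×[0,17]: [(0, 0) (10, 0) (10, 17) (0, 17)]
2. ⊥bis P0·P1 via (2.53,10.285): [(0, 8.997) (10, 14.0879) (10, 17) (0, 17)]  |A|=54.5755
3. ⊥bis P0·P2 via (2.565,12.28): [(0, 9.2686) (6.5853, 17) (0, 17)]  |A|=25.4568
4. ⊥bis P0·P3 via (3.495,10.01): [(0, 9.2686) (6.5853, 17) (0, 17)]  |A|=25.4568
5. ⊥bis P0·P4 via (3.92,10.84): [(0, 9.2686) (6.5853, 17) (0, 17)]  |A|=25.4568
6. ⊥bis P0·P5 via (4.63,9.345): [(0, 9.2686) (6.5853, 17) (0, 17)]  |A|=25.4568
7. ⊥bis P0·P6 via (1.795,9.005): [(0, 9.2686) (6.5853, 17) (0, 17)]  |A|=25.4568
8. ⊥bis P0·P7 via (4.805,12.755): [(0, 9.2686) (5.6561, 15.9091) (5.9505, 17) (0, 17)]  |A|=25.1106
9. ⊥bis P0·P8 via (4.385,11.395): [(0, 9.2686) (5.6561, 15.9091) (5.9505, 17) (0, 17)]  |A|=25.1106
10. canonical 4-gon: [(0, 9.2686) (5.6561, 15.9091) (5.9505, 17) (0, 17)]
11. shoelace: 25.1106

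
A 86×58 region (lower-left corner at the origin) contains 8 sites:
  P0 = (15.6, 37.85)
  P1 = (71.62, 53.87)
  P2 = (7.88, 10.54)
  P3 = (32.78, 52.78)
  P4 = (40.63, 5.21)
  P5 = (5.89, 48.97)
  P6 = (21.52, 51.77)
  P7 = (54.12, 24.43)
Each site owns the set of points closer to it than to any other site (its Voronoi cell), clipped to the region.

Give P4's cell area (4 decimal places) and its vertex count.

Area of P4's cell: 628.0993 (4 vertices)

1. box [0,86]×[0,58]: [(0, 0) (86, 0) (86, 58) (0, 58)]
2. ⊥bis P4·P0 via (28.115,21.53): [(0.0391, 0) (86, 0) (86, 58) (75.6732, 58)]  |A|=2792.3437
3. ⊥bis P4·P1 via (56.125,29.54): [(46.5294, 35.6511) (0.0391, 0) (86, 0) (86, 10.5136)]  |A|=1739.7887
4. ⊥bis P4·P2 via (24.255,7.875): [(46.5294, 35.6511) (26.2438, 20.0951) (22.9734, 0) (86, 0) (86, 10.5136)]  |A|=1509.3563
5. ⊥bis P4·P3 via (36.705,28.995): [(52.8082, 31.6524) (38.1635, 29.2357) (26.2438, 20.0951) (22.9734, 0) (86, 0) (86, 10.5136)]  |A|=1472.489
6. ⊥bis P4·P5 via (23.26,27.09): [(52.8082, 31.6524) (38.1635, 29.2357) (26.2438, 20.0951) (22.9734, 0) (86, 0) (86, 10.5136)]  |A|=1472.489
7. ⊥bis P4·P6 via (31.075,28.49): [(52.8082, 31.6524) (38.1635, 29.2357) (26.2438, 20.0951) (22.9734, 0) (86, 0) (86, 10.5136)]  |A|=1472.489
8. ⊥bis P4·P7 via (47.375,14.82): [(32.7504, 25.0846) (26.2438, 20.0951) (22.9734, 0) (68.4899, 0)]  |A|=628.0993
9. canonical 4-gon: [(32.7504, 25.0846) (26.2438, 20.0951) (22.9734, 0) (68.4899, 0)]
10. shoelace: 628.0993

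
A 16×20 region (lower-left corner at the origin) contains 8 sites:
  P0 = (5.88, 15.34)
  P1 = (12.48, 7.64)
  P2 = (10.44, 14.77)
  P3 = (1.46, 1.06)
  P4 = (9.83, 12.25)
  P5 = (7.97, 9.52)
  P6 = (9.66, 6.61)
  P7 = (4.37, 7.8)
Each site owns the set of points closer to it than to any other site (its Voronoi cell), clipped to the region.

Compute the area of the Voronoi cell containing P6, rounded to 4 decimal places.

Area of P6's cell: 43.3543

1. box [0,16]×[0,20]: [(0, 0) (16, 0) (16, 20) (0, 20)]
2. ⊥bis P6·P0 via (7.77,10.975): [(0, 7.6107) (0, 0) (16, 0) (16, 14.5385)]  |A|=177.1934
3. ⊥bis P6·P1 via (11.07,7.125): [(9.4052, 11.683) (0, 7.6107) (0, 0) (13.6724, 0)]  |A|=115.6573
4. ⊥bis P6·P2 via (10.05,10.69): [(9.7577, 10.7179) (7.6431, 10.9201) (0, 7.6107) (0, 0) (13.6724, 0)]  |A|=114.6726
5. ⊥bis P6·P3 via (5.56,3.835): [(9.7577, 10.7179) (7.6431, 10.9201) (2.3236, 8.6168) (8.1556, 0) (13.6724, 0)]  |A|=70.6931
6. ⊥bis P6·P4 via (9.745,9.43): [(10.2335, 9.4153) (4.5626, 9.5862) (2.3236, 8.6168) (8.1556, 0) (13.6724, 0)]  |A|=65.3185
7. ⊥bis P6·P5 via (8.815,8.065): [(10.3921, 8.9809) (4.4233, 5.5145) (8.1556, 0) (13.6724, 0)]  |A|=47.6993
8. ⊥bis P6·P7 via (7.015,7.205): [(10.3921, 8.9809) (6.967, 6.9918) (6.0831, 3.0622) (8.1556, 0) (13.6724, 0)]  |A|=43.3543
9. canonical 5-gon: [(10.3921, 8.9809) (6.967, 6.9918) (6.0831, 3.0622) (8.1556, 0) (13.6724, 0)]
10. shoelace: 43.3543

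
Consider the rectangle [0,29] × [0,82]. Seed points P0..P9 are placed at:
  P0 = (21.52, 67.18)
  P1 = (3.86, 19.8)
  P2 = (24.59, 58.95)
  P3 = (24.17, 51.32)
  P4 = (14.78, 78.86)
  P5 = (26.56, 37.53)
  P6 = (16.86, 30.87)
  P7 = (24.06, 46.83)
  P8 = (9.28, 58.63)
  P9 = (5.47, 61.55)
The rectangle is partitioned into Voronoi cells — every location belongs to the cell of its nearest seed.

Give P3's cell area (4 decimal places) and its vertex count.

1. box [0,29]×[0,82]: [(0, 0) (29, 0) (29, 82) (0, 82)]
2. ⊥bis P3·P0 via (22.845,59.25): [(0, 55.4329) (0, 0) (29, 0) (29, 60.2784)]  |A|=1677.8141
3. ⊥bis P3·P1 via (14.015,35.56): [(0, 55.4329) (0, 44.5906) (29, 25.9044) (29, 60.2784)]  |A|=655.6369
4. ⊥bis P3·P2 via (24.38,55.135): [(4.7004, 56.2183) (0, 55.4329) (0, 44.5906) (29, 25.9044) (29, 54.8807)]  |A|=590.0557
5. ⊥bis P3·P4 via (19.475,65.09): [(4.7004, 56.2183) (0, 55.4329) (0, 44.5906) (29, 25.9044) (29, 54.8807)]  |A|=590.0557
6. ⊥bis P3·P5 via (25.365,44.425): [(4.7004, 56.2183) (0, 55.4329) (0, 44.5906) (5.5789, 40.9958) (29, 45.055) (29, 54.8807)]  |A|=365.7917
7. ⊥bis P3·P6 via (20.515,41.095): [(4.7004, 56.2183) (0, 55.4329) (0, 48.4282) (15.8248, 42.7715) (29, 45.055) (29, 54.8807)]  |A|=312.0575
8. ⊥bis P3·P7 via (24.115,49.075): [(4.7004, 56.2183) (0, 55.4329) (0, 49.6658) (29, 48.9553) (29, 54.8807)]  |A|=182.2267
9. ⊥bis P3·P8 via (16.725,54.975): [(17.0029, 55.5411) (13.9507, 49.324) (29, 48.9553) (29, 54.8807)]  |A|=82.8873
10. ⊥bis P3·P9 via (14.82,56.435): [(17.0029, 55.5411) (13.9507, 49.324) (29, 48.9553) (29, 54.8807)]  |A|=82.8873
11. canonical 4-gon: [(17.0029, 55.5411) (13.9507, 49.324) (29, 48.9553) (29, 54.8807)]
12. shoelace: 82.8873

Area of P3's cell: 82.8873 (4 vertices)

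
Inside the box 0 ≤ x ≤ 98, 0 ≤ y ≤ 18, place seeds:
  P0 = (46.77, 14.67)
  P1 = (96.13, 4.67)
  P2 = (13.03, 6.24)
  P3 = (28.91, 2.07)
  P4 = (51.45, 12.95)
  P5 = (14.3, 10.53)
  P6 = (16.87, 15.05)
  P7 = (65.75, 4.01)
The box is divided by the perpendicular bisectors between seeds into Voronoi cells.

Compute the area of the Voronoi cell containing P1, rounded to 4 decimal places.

Area of P1's cell: 308.9023

1. box [0,98]×[0,18]: [(0, 0) (98, 0) (98, 18) (0, 18)]
2. ⊥bis P1·P0 via (71.45,9.67): [(69.4909, 0) (98, 0) (98, 18) (73.1376, 18)]  |A|=480.3433
3. ⊥bis P1·P2 via (54.58,5.455): [(69.4909, 0) (98, 0) (98, 18) (73.1376, 18)]  |A|=480.3433
4. ⊥bis P1·P3 via (62.52,3.37): [(69.4909, 0) (98, 0) (98, 18) (73.1376, 18)]  |A|=480.3433
5. ⊥bis P1·P4 via (73.79,8.81): [(72.1574, 0) (98, 0) (98, 18) (75.4931, 18)]  |A|=435.1462
6. ⊥bis P1·P5 via (55.215,7.6): [(72.1574, 0) (98, 0) (98, 18) (75.4931, 18)]  |A|=435.1462
7. ⊥bis P1·P6 via (56.5,9.86): [(72.1574, 0) (98, 0) (98, 18) (75.4931, 18)]  |A|=435.1462
8. ⊥bis P1·P7 via (80.94,4.34): [(81.0343, 0) (98, 0) (98, 18) (80.6432, 18)]  |A|=308.9023
9. canonical 4-gon: [(81.0343, 0) (98, 0) (98, 18) (80.6432, 18)]
10. shoelace: 308.9023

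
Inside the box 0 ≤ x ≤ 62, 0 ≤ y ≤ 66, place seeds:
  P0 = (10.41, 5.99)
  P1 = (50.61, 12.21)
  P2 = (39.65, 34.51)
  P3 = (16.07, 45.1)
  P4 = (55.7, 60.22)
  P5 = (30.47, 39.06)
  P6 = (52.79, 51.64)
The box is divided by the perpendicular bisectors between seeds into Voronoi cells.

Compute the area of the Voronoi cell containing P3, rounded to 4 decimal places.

Area of P3's cell: 988.0209

1. box [0,62]×[0,66]: [(0, 0) (62, 0) (62, 66) (0, 66)]
2. ⊥bis P3·P0 via (13.24,25.545): [(0, 27.4611) (62, 18.4885) (62, 66) (0, 66)]  |A|=2667.5641
3. ⊥bis P3·P1 via (33.34,28.655): [(0, 27.4611) (28.3028, 23.3651) (62, 58.7528) (62, 66) (0, 66)]  |A|=1989.1666
4. ⊥bis P3·P2 via (27.86,39.805): [(0, 27.4611) (20.9543, 24.4286) (39.6244, 66) (0, 66)]  |A|=1227.3997
5. ⊥bis P3·P4 via (35.885,52.66): [(0, 27.4611) (20.9543, 24.4286) (34.8507, 55.3708) (30.7954, 66) (0, 66)]  |A|=1180.477
6. ⊥bis P3·P5 via (23.27,42.08): [(0, 27.4611) (16.1574, 25.1228) (31.9899, 62.8692) (30.7954, 66) (0, 66)]  |A|=988.0876
7. ⊥bis P3·P6 via (34.43,48.37): [(0, 27.4611) (16.1574, 25.1228) (31.89, 62.6311) (31.7231, 63.5686) (30.7954, 66) (0, 66)]  |A|=988.0209
8. canonical 6-gon: [(0, 27.4611) (16.1574, 25.1228) (31.89, 62.6311) (31.7231, 63.5686) (30.7954, 66) (0, 66)]
9. shoelace: 988.0209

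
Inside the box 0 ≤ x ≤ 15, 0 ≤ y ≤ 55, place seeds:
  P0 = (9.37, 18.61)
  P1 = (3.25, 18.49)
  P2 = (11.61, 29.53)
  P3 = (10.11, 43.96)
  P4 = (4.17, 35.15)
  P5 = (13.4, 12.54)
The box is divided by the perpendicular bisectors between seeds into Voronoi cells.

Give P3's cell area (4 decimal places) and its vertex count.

Area of P3's cell: 229.8381 (5 vertices)

1. box [0,15]×[0,55]: [(0, 0) (15, 0) (15, 55) (0, 55)]
2. ⊥bis P3·P0 via (9.74,31.285): [(0, 31.5693) (15, 31.1315) (15, 55) (0, 55)]  |A|=354.7442
3. ⊥bis P3·P1 via (6.68,31.225): [(0, 33.0242) (6.0582, 31.3925) (15, 31.1315) (15, 55) (0, 55)]  |A|=350.3373
4. ⊥bis P3·P2 via (10.86,36.745): [(0, 35.6161) (15, 37.1754) (15, 55) (0, 55)]  |A|=279.0641
5. ⊥bis P3·P4 via (7.14,39.555): [(0, 44.369) (11.2479, 36.7853) (15, 37.1754) (15, 55) (0, 55)]  |A|=229.8381
6. ⊥bis P3·P5 via (11.755,28.25): [(0, 44.369) (11.2479, 36.7853) (15, 37.1754) (15, 55) (0, 55)]  |A|=229.8381
7. canonical 5-gon: [(0, 44.369) (11.2479, 36.7853) (15, 37.1754) (15, 55) (0, 55)]
8. shoelace: 229.8381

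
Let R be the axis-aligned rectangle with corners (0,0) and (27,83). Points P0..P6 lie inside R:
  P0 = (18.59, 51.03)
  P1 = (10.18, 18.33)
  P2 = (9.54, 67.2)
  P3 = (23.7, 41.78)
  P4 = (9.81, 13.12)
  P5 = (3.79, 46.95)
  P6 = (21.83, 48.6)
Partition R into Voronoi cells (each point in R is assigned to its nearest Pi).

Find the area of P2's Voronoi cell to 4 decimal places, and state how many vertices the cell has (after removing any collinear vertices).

1. box [0,27]×[0,83]: [(0, 0) (27, 0) (27, 83) (0, 83)]
2. ⊥bis P2·P0 via (14.065,59.115): [(0, 51.2431) (27, 66.3544) (27, 83) (0, 83)]  |A|=653.4329
3. ⊥bis P2·P1 via (9.86,42.765): [(0, 51.2431) (27, 66.3544) (27, 83) (0, 83)]  |A|=653.4329
4. ⊥bis P2·P3 via (16.62,54.49): [(0, 51.2431) (27, 66.3544) (27, 83) (0, 83)]  |A|=653.4329
5. ⊥bis P2·P4 via (9.675,40.16): [(0, 51.2431) (27, 66.3544) (27, 83) (0, 83)]  |A|=653.4329
6. ⊥bis P2·P5 via (6.665,57.075): [(0, 58.9675) (9.1562, 56.3676) (27, 66.3544) (27, 83) (0, 83)]  |A|=618.0699
7. ⊥bis P2·P6 via (15.685,57.9): [(0, 58.9675) (9.1562, 56.3676) (27, 66.3544) (27, 83) (0, 83)]  |A|=618.0699
8. canonical 5-gon: [(0, 58.9675) (9.1562, 56.3676) (27, 66.3544) (27, 83) (0, 83)]
9. shoelace: 618.0699

Area of P2's cell: 618.0699 (5 vertices)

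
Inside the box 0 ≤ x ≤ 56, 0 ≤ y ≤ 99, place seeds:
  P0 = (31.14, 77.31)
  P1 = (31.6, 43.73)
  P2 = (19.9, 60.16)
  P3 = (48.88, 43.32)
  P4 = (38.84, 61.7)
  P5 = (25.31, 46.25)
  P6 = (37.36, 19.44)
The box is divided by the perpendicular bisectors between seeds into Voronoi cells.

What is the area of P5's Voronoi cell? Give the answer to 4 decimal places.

1. box [0,56]×[0,99]: [(0, 0) (56, 0) (56, 99) (0, 99)]
2. ⊥bis P5·P0 via (28.225,61.78): [(0, 67.0779) (0, 0) (56, 0) (56, 56.5666)]  |A|=3462.045
3. ⊥bis P5·P1 via (28.455,44.99): [(34.6951, 60.5655) (0, 67.0779) (0, 0) (10.4304, 0)]  |A|=1479.4986
4. ⊥bis P5·P2 via (22.605,53.205): [(33.4335, 57.4165) (0, 44.4133) (0, 0) (10.4304, 0)]  |A|=1041.884
5. ⊥bis P5·P3 via (37.095,44.785): [(33.4335, 57.4165) (0, 44.4133) (0, 0) (10.4304, 0)]  |A|=1041.884
6. ⊥bis P5·P4 via (32.075,53.975): [(32.06, 53.9882) (29.7715, 55.9923) (0, 44.4133) (0, 0) (10.4304, 0)]  |A|=1036.5847
7. ⊥bis P5·P6 via (31.335,32.845): [(21.8882, 28.599) (32.06, 53.9882) (29.7715, 55.9923) (0, 44.4133) (0, 18.7612)]  |A|=682.1108
8. canonical 5-gon: [(21.8882, 28.599) (32.06, 53.9882) (29.7715, 55.9923) (0, 44.4133) (0, 18.7612)]
9. shoelace: 682.1108

Area of P5's cell: 682.1108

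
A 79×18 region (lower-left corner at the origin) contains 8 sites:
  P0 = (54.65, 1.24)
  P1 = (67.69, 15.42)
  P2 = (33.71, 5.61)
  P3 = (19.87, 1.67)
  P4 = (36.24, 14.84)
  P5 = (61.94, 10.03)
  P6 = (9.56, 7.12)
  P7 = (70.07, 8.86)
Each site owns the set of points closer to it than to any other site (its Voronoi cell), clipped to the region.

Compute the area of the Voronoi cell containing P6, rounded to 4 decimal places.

1. box [0,79]×[0,18]: [(0, 0) (79, 0) (79, 18) (0, 18)]
2. ⊥bis P6·P0 via (32.105,4.18): [(0, 0) (31.5599, 0) (33.9072, 18) (0, 18)]  |A|=589.204
3. ⊥bis P6·P1 via (38.625,11.27): [(0, 0) (31.5599, 0) (33.9072, 18) (0, 18)]  |A|=589.204
4. ⊥bis P6·P2 via (21.635,6.365): [(0, 0) (21.237, 0) (22.3625, 18) (0, 18)]  |A|=392.3956
5. ⊥bis P6·P3 via (14.715,4.395): [(0, 0) (12.3917, 0) (21.9068, 18) (0, 18)]  |A|=308.6867
6. ⊥bis P6·P4 via (22.9,10.98): [(0, 0) (12.3917, 0) (21.2359, 16.7309) (20.8687, 18) (0, 18)]  |A|=308.0281
7. ⊥bis P6·P5 via (35.75,8.575): [(0, 0) (12.3917, 0) (21.2359, 16.7309) (20.8687, 18) (0, 18)]  |A|=308.0281
8. ⊥bis P6·P7 via (39.815,7.99): [(0, 0) (12.3917, 0) (21.2359, 16.7309) (20.8687, 18) (0, 18)]  |A|=308.0281
9. canonical 5-gon: [(0, 0) (12.3917, 0) (21.2359, 16.7309) (20.8687, 18) (0, 18)]
10. shoelace: 308.0281

Area of P6's cell: 308.0281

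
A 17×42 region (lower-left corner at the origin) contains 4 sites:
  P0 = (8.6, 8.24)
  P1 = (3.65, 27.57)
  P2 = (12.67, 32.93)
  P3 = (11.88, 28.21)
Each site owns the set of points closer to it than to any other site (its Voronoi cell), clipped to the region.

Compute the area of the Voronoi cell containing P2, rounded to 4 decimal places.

Area of P2's cell: 142.1775

1. box [0,17]×[0,42]: [(0, 0) (17, 0) (17, 42) (0, 42)]
2. ⊥bis P2·P0 via (10.635,20.585): [(0, 22.3381) (17, 19.5358) (17, 42) (0, 42)]  |A|=358.072
3. ⊥bis P2·P1 via (8.16,30.25): [(14.2582, 19.9877) (17, 19.5358) (17, 42) (1.1777, 42)]  |A|=204.9382
4. ⊥bis P2·P3 via (12.275,30.57): [(7.4944, 31.3701) (17, 29.7792) (17, 42) (1.1777, 42)]  |A|=142.1775
5. canonical 4-gon: [(7.4944, 31.3701) (17, 29.7792) (17, 42) (1.1777, 42)]
6. shoelace: 142.1775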